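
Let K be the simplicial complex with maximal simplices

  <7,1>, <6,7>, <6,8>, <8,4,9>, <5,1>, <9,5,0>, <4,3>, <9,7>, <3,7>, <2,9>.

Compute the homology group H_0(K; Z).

H_0 = Z.

Take the total order 0 < 1 < 2 < 3 < 4 < 5 < 6 < 7 < 8 < 9 on the vertex set. Then K (dimension 2) consists of the simplices:

  0-simplices (10): [0], [1], [2], [3], [4], [5], [6], [7], [8], [9]
  1-simplices (14): [0,5], [0,9], [1,5], [1,7], [2,9], [3,4], [3,7], [4,8], [4,9], [5,9], [6,7], [6,8], [7,9], [8,9]
  2-simplices (2): [0,5,9], [4,8,9]

so the chain groups are C_0 ≅ Z^10, C_1 ≅ Z^14, C_2 ≅ Z^2.

∂_1: C_1 → C_0 sends each edge [p,q] (with p < q) to q − p.
The 10×14 boundary matrix has rank 9 and Smith normal form diag(1,1,1,1,1,1,1,1,1).

Boundary ∂_2: C_2 → C_1 sends each 2-simplex [p,q,r] to [q,r] − [p,r] + [p,q]. For instance
  ∂[4,8,9] = [8,9] − [4,9] + [4,8],
  ∂[0,5,9] = [5,9] − [0,9] + [0,5].
This gives a 14×2 integer matrix of rank 2; reducing to Smith normal form yields diagonal entries (1,1).

Now H_k = ker ∂_k / im ∂_{k+1}, so:

  H_0: rank C_0 − rank ∂_1 = 10 − 9 = 1, and the invariant factors of ∂_1 are all 1, so H_0 ≅ Z.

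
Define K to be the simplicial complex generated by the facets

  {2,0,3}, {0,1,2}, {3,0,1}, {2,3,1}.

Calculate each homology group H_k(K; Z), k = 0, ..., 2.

Take the total order 0 < 1 < 2 < 3 on the vertex set. Then K (dimension 2) consists of the simplices:

  0-simplices (4): [0], [1], [2], [3]
  1-simplices (6): [0,1], [0,2], [0,3], [1,2], [1,3], [2,3]
  2-simplices (4): [0,1,2], [0,1,3], [0,2,3], [1,2,3]

giving chain groups C_0 ≅ Z^4, C_1 ≅ Z^6, C_2 ≅ Z^4.

∂_1: C_1 → C_0 maps an edge to its endpoints' difference, ∂[p,q] = q − p. For instance
  ∂[1,3] = [3] − [1].
The 4×6 boundary matrix has rank 3 and Smith normal form diag(1,1,1).

The boundary map ∂_2: C_2 → C_1 maps a triangle to the signed sum of its edges. For instance
  ∂[0,2,3] = [2,3] − [0,3] + [0,2],
  ∂[0,1,3] = [1,3] − [0,3] + [0,1].
The resulting 6×4 matrix has rank 3, and its Smith normal form has invariant factors (1,1,1).

Reading off H_k = ker ∂_k / im ∂_{k+1}:

  H_0: rank C_0 − rank ∂_1 = 4 − 3 = 1, and the invariant factors of ∂_1 are all 1, so H_0 = Z.
  H_1: rank ker ∂_1 − rank ∂_2 = (6 − 3) − 3 = 0, and the invariant factors of ∂_2 are all 1, so H_1 = 0.
  H_2: rank ker ∂_2 − rank ∂_3 = (4 − 3) − 0 = 1, and there is no ∂_3, so H_2 = Z.

H_0 = Z,  H_1 = 0,  H_2 = Z.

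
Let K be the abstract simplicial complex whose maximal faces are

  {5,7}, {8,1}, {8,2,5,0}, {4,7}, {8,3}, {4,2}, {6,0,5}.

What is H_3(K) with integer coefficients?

Order the vertices as 0 < 1 < 2 < 3 < 4 < 5 < 6 < 7 < 8. Listing each simplex with vertices in this order, K has dimension 3 with simplices:

  0-simplices (9): [0], [1], [2], [3], [4], [5], [6], [7], [8]
  1-simplices (13): [0,2], [0,5], [0,6], [0,8], [1,8], [2,4], [2,5], [2,8], [3,8], [4,7], [5,6], [5,7], [5,8]
  2-simplices (5): [0,2,5], [0,2,8], [0,5,6], [0,5,8], [2,5,8]
  3-simplices (1): [0,2,5,8]

giving chain groups C_0 ≅ Z^9, C_1 ≅ Z^13, C_2 ≅ Z^5, C_3 ≅ Z^1.

The boundary map ∂_1: C_1 → C_0 sends each edge [p,q] (with p < q) to q − p. For instance
  ∂[2,8] = [8] − [2].
The 9×13 boundary matrix has rank 8 and Smith normal form diag(1,1,1,1,1,1,1,1).

The boundary map ∂_2: C_2 → C_1 acts by ∂[p,q,r] = [q,r] − [p,r] + [p,q]. For instance
  ∂[0,5,6] = [5,6] − [0,6] + [0,5],
  ∂[0,5,8] = [5,8] − [0,8] + [0,5].
The resulting 13×5 matrix has rank 4, and its Smith normal form has invariant factors (1,1,1,1).

∂_3: C_3 → C_2 sends each 3-simplex σ to the alternating sum Σ_i (−1)^i (σ with its i-th vertex removed). For instance
  ∂[0,2,5,8] = [2,5,8] − [0,5,8] + [0,2,8] − [0,2,5].
This gives a 5×1 integer matrix of rank 1; reducing to Smith normal form yields diagonal entries (1).

Now H_k = ker ∂_k / im ∂_{k+1}, so:

  H_3: rank ker ∂_3 − rank ∂_4 = (1 − 1) − 0 = 0, and there is no ∂_4, so H_3 = 0.

H_3 = 0.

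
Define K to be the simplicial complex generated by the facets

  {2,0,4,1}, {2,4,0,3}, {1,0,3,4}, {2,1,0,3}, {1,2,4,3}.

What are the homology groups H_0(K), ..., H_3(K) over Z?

K has 5 vertices, 10 edges, 10 triangles, 5 3-simplices.
rank ∂_0 = 0, rank ∂_1 = 4 ⇒ b_0 = 5 − 0 − 4 = 1; all invariant factors of ∂_1 are 1 so no torsion. So H_0 ≅ Z.
rank ∂_1 = 4, rank ∂_2 = 6 ⇒ b_1 = 10 − 4 − 6 = 0; all invariant factors of ∂_2 are 1 so no torsion. So H_1 ≅ 0.
rank ∂_2 = 6, rank ∂_3 = 4 ⇒ b_2 = 10 − 6 − 4 = 0; all invariant factors of ∂_3 are 1 so no torsion. So H_2 ≅ 0.
rank ∂_3 = 4, rank ∂_4 = 0 ⇒ b_3 = 5 − 4 − 0 = 1. So H_3 ≅ Z.

H_0 = Z,  H_1 = 0,  H_2 = 0,  H_3 = Z.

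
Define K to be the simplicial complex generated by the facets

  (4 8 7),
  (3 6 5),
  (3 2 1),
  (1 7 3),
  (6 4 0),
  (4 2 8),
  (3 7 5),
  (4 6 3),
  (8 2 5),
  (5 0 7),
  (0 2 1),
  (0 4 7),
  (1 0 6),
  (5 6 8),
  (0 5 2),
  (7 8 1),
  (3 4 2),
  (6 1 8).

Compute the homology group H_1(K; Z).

K has 9 vertices, 27 edges, 18 triangles.
rank ∂_1 = 8, rank ∂_2 = 17 ⇒ b_1 = 27 − 8 − 17 = 2; all invariant factors of ∂_2 are 1 so no torsion. So H_1 ≅ Z^2.

H_1 ≅ Z^2.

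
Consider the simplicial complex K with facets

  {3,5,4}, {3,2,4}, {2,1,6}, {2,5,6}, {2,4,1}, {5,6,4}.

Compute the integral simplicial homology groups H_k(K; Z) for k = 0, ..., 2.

H_0 = Z,  H_1 = Z,  H_2 = 0.

Fix the vertex order 1 < 2 < 3 < 4 < 5 < 6 and write every simplex with vertices in increasing order. Then dim K = 2 and the simplices of K are:

  0-simplices (6): [1], [2], [3], [4], [5], [6]
  1-simplices (12): [1,2], [1,4], [1,6], [2,3], [2,4], [2,5], [2,6], [3,4], [3,5], [4,5], [4,6], [5,6]
  2-simplices (6): [1,2,4], [1,2,6], [2,3,4], [2,5,6], [3,4,5], [4,5,6]

giving chain groups C_0 ≅ Z^6, C_1 ≅ Z^12, C_2 ≅ Z^6.

∂_1: C_1 → C_0 maps an edge to its endpoints' difference, ∂[p,q] = q − p. For instance
  ∂[3,5] = [5] − [3].
The resulting 6×12 matrix has rank 5, and its Smith normal form has invariant factors (1,1,1,1,1).

Boundary ∂_2: C_2 → C_1 maps a triangle to the signed sum of its edges. For instance
  ∂[1,2,4] = [2,4] − [1,4] + [1,2],
  ∂[2,3,4] = [3,4] − [2,4] + [2,3].
As a 12×6 matrix over Z this has rank 6, with invariant factors (1,1,1,1,1,1).

Now H_k = ker ∂_k / im ∂_{k+1}, so:

  H_0: rank C_0 − rank ∂_1 = 6 − 5 = 1, and the invariant factors of ∂_1 are all 1, so H_0 = Z.
  H_1: rank ker ∂_1 − rank ∂_2 = (12 − 5) − 6 = 1, and the invariant factors of ∂_2 are all 1, so H_1 = Z.
  H_2: rank ker ∂_2 − rank ∂_3 = (6 − 6) − 0 = 0, and there is no ∂_3, so H_2 = 0.

As a check, the Euler characteristic is 6 − 12 + 6 = 0, which agrees with 1 − 1 + 0 = 0.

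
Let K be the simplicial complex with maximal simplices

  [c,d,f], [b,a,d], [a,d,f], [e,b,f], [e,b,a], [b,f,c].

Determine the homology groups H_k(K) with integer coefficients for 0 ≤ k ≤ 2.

H_0 = Z,  H_1 = Z,  H_2 = 0.

We work with the vertex ordering a < b < c < d < e < f. The simplices of K, each written with vertices in increasing order, are:

  0-simplices (6): a, b, c, d, e, f
  1-simplices (12): ab, ad, ae, af, bc, bd, be, bf, cd, cf, df, ef
  2-simplices (6): abd, abe, adf, bcf, bef, cdf

Hence C_0 ≅ Z^6, C_1 ≅ Z^12, C_2 ≅ Z^6.

Boundary ∂_1: C_1 → C_0 sends each edge [p,q] (with p < q) to q − p.
The resulting 6×12 matrix has rank 5, and its Smith normal form has invariant factors (1,1,1,1,1).

∂_2: C_2 → C_1 maps a triangle to the signed sum of its edges. For instance
  ∂cdf = df − cf + cd,
  ∂adf = df − af + ad.
As a 12×6 matrix over Z this has rank 6, with invariant factors (1,1,1,1,1,1).

Now H_k = ker ∂_k / im ∂_{k+1}, so:

  H_0: rank C_0 − rank ∂_1 = 6 − 5 = 1, and the invariant factors of ∂_1 are all 1, so H_0 ≅ Z.
  H_1: rank ker ∂_1 − rank ∂_2 = (12 − 5) − 6 = 1, and the invariant factors of ∂_2 are all 1, so H_1 ≅ Z.
  H_2: rank ker ∂_2 − rank ∂_3 = (6 − 6) − 0 = 0, and there is no ∂_3, so H_2 ≅ 0.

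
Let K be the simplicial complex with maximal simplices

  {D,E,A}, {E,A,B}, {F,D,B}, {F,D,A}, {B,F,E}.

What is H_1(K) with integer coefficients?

H_1 ≅ Z.

Fix the vertex order A < B < D < E < F and write every simplex with vertices in increasing order. Then dim K = 2 and the simplices of K are:

  0-simplices (5): A, B, D, E, F
  1-simplices (10): AB, AD, AE, AF, BD, BE, BF, DE, DF, EF
  2-simplices (5): ABE, ADE, ADF, BDF, BEF

Hence C_0 ≅ Z^5, C_1 ≅ Z^10, C_2 ≅ Z^5.

Boundary ∂_1: C_1 → C_0 maps an edge to its endpoints' difference, ∂[p,q] = q − p.
The resulting 5×10 matrix has rank 4, and its Smith normal form has invariant factors (1,1,1,1).

The boundary map ∂_2: C_2 → C_1 acts by ∂[p,q,r] = [q,r] − [p,r] + [p,q]. For instance
  ∂BEF = EF − BF + BE,
  ∂ADF = DF − AF + AD.
The 10×5 boundary matrix has rank 5 and Smith normal form diag(1,1,1,1,1).

Reading off H_k = ker ∂_k / im ∂_{k+1}:

  H_1: rank ker ∂_1 − rank ∂_2 = (10 − 4) − 5 = 1, and the invariant factors of ∂_2 are all 1, so H_1 ≅ Z.

(K is a triangulation of the Möbius band.)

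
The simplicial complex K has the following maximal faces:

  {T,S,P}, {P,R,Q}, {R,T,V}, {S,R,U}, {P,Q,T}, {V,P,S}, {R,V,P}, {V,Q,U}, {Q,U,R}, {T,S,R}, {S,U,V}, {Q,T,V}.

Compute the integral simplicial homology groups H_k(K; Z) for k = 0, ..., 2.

We work with the vertex ordering P < Q < R < S < T < U < V. The simplices of K, each written with vertices in increasing order, are:

  0-simplices (7): P, Q, R, S, T, U, V
  1-simplices (18): PQ, PR, PS, PT, PV, QR, QT, QU, QV, RS, RT, RU, RV, ST, SU, SV, TV, UV
  2-simplices (12): PQR, PQT, PRV, PST, PSV, QRU, QTV, QUV, RST, RSU, RTV, SUV

Hence C_0 ≅ Z^7, C_1 ≅ Z^18, C_2 ≅ Z^12.

∂_1: C_1 → C_0 sends each edge [p,q] (with p < q) to q − p. For instance
  ∂PR = R − P.
As a 7×18 matrix over Z this has rank 6, with invariant factors (1,1,1,1,1,1).

∂_2: C_2 → C_1 acts by ∂[p,q,r] = [q,r] − [p,r] + [p,q]. For instance
  ∂SUV = UV − SV + SU,
  ∂PST = ST − PT + PS.
The 18×12 boundary matrix has rank 12 and Smith normal form diag(1,1,1,1,1,1,1,1,1,1,1,2).

Now H_k = ker ∂_k / im ∂_{k+1}, so:

  H_0: rank C_0 − rank ∂_1 = 7 − 6 = 1, and the invariant factors of ∂_1 are all 1, so H_0 = Z.
  H_1: rank ker ∂_1 − rank ∂_2 = (18 − 6) − 12 = 0, and ∂_2 has invariant factor 2 > 1, so H_1 = Z/2Z.
  H_2: rank ker ∂_2 − rank ∂_3 = (12 − 12) − 0 = 0, and there is no ∂_3, so H_2 = 0.

As a check, the Euler characteristic is 7 − 18 + 12 = 1, which agrees with 1 − 0 + 0 = 1.

H_0 = Z,  H_1 = Z/2Z,  H_2 = 0.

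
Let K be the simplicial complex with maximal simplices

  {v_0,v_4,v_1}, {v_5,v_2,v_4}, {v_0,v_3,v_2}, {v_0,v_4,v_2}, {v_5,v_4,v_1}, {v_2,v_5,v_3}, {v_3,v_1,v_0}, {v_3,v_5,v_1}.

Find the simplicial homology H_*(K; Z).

Order the vertices as v_0 < v_1 < v_2 < v_3 < v_4 < v_5. Listing each simplex with vertices in this order, K has dimension 2 with simplices:

  0-simplices (6): [v_0], [v_1], [v_2], [v_3], [v_4], [v_5]
  1-simplices (12): [v_0,v_1], [v_0,v_2], [v_0,v_3], [v_0,v_4], [v_1,v_3], [v_1,v_4], [v_1,v_5], [v_2,v_3], [v_2,v_4], [v_2,v_5], [v_3,v_5], [v_4,v_5]
  2-simplices (8): [v_0,v_1,v_3], [v_0,v_1,v_4], [v_0,v_2,v_3], [v_0,v_2,v_4], [v_1,v_3,v_5], [v_1,v_4,v_5], [v_2,v_3,v_5], [v_2,v_4,v_5]

Hence C_0 ≅ Z^6, C_1 ≅ Z^12, C_2 ≅ Z^8.

∂_1: C_1 → C_0 is given by ∂[p,q] = [q] − [p].
As a 6×12 matrix over Z this has rank 5, with invariant factors (1,1,1,1,1).

Boundary ∂_2: C_2 → C_1 maps a triangle to the signed sum of its edges. For instance
  ∂[v_2,v_4,v_5] = [v_4,v_5] − [v_2,v_5] + [v_2,v_4],
  ∂[v_0,v_1,v_3] = [v_1,v_3] − [v_0,v_3] + [v_0,v_1].
The resulting 12×8 matrix has rank 7, and its Smith normal form has invariant factors (1,1,1,1,1,1,1).

Reading off H_k = ker ∂_k / im ∂_{k+1}:

  H_0: rank C_0 − rank ∂_1 = 6 − 5 = 1, and the invariant factors of ∂_1 are all 1, so H_0 = Z.
  H_1: rank ker ∂_1 − rank ∂_2 = (12 − 5) − 7 = 0, and the invariant factors of ∂_2 are all 1, so H_1 = 0.
  H_2: rank ker ∂_2 − rank ∂_3 = (8 − 7) − 0 = 1, and there is no ∂_3, so H_2 = Z.

H_0 ≅ Z,  H_1 = 0,  H_2 ≅ Z.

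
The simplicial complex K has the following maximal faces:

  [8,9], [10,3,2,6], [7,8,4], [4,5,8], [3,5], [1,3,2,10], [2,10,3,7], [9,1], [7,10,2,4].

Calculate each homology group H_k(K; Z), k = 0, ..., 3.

H_0 ≅ Z,  H_1 ≅ Z^2,  H_2 = 0,  H_3 = 0.

Order the vertices as 1 < 2 < 3 < 4 < 5 < 6 < 7 < 8 < 9 < 10. Listing each simplex with vertices in this order, K has dimension 3 with simplices:

  0-simplices (10): [1], [2], [3], [4], [5], [6], [7], [8], [9], [10]
  1-simplices (22): [1,2], [1,3], [1,9], [1,10], [2,3], [2,4], [2,6], [2,7], [2,10], [3,5], [3,6], [3,7], [3,10], [4,5], [4,7], [4,8], [4,10], [5,8], [6,10], [7,8], [7,10], [8,9]
  2-simplices (15): [1,2,3], [1,2,10], [1,3,10], [2,3,6], [2,3,7], [2,3,10], [2,4,7], [2,4,10], [2,6,10], [2,7,10], [3,6,10], [3,7,10], [4,5,8], [4,7,8], [4,7,10]
  3-simplices (4): [1,2,3,10], [2,3,6,10], [2,3,7,10], [2,4,7,10]

Hence C_0 ≅ Z^10, C_1 ≅ Z^22, C_2 ≅ Z^15, C_3 ≅ Z^4.

Boundary ∂_1: C_1 → C_0 maps an edge to its endpoints' difference, ∂[p,q] = q − p.
The resulting 10×22 matrix has rank 9, and its Smith normal form has invariant factors (1,1,1,1,1,1,1,1,1).

∂_2: C_2 → C_1 sends each 2-simplex [p,q,r] to [q,r] − [p,r] + [p,q]. For instance
  ∂[2,4,7] = [4,7] − [2,7] + [2,4],
  ∂[4,7,10] = [7,10] − [4,10] + [4,7].
As a 22×15 matrix over Z this has rank 11, with invariant factors (1,1,1,1,1,1,1,1,1,1,1).

∂_3: C_3 → C_2 sends each 3-simplex σ to the alternating sum Σ_i (−1)^i (σ with its i-th vertex removed). For instance
  ∂[2,4,7,10] = [4,7,10] − [2,7,10] + [2,4,10] − [2,4,7],
  ∂[1,2,3,10] = [2,3,10] − [1,3,10] + [1,2,10] − [1,2,3].
The 15×4 boundary matrix has rank 4 and Smith normal form diag(1,1,1,1).

From H_k ≅ ker(∂_k) / im(∂_{k+1}) we obtain:

  H_0: rank C_0 − rank ∂_1 = 10 − 9 = 1, and the invariant factors of ∂_1 are all 1, so H_0 ≅ Z.
  H_1: rank ker ∂_1 − rank ∂_2 = (22 − 9) − 11 = 2, and the invariant factors of ∂_2 are all 1, so H_1 ≅ Z^2.
  H_2: rank ker ∂_2 − rank ∂_3 = (15 − 11) − 4 = 0, and the invariant factors of ∂_3 are all 1, so H_2 ≅ 0.
  H_3: rank ker ∂_3 − rank ∂_4 = (4 − 4) − 0 = 0, and there is no ∂_4, so H_3 ≅ 0.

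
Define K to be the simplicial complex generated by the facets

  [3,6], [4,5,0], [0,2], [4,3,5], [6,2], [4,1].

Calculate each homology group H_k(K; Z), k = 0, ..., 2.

H_0 = Z,  H_1 = Z,  H_2 = 0.

We work with the vertex ordering 0 < 1 < 2 < 3 < 4 < 5 < 6. The simplices of K, each written with vertices in increasing order, are:

  0-simplices (7): [0], [1], [2], [3], [4], [5], [6]
  1-simplices (9): [0,2], [0,4], [0,5], [1,4], [2,6], [3,4], [3,5], [3,6], [4,5]
  2-simplices (2): [0,4,5], [3,4,5]

giving chain groups C_0 ≅ Z^7, C_1 ≅ Z^9, C_2 ≅ Z^2.

Boundary ∂_1: C_1 → C_0 sends each edge [p,q] (with p < q) to q − p.
The 7×9 boundary matrix has rank 6 and Smith normal form diag(1,1,1,1,1,1).

The boundary map ∂_2: C_2 → C_1 maps a triangle to the signed sum of its edges. For instance
  ∂[0,4,5] = [4,5] − [0,5] + [0,4],
  ∂[3,4,5] = [4,5] − [3,5] + [3,4].
This gives a 9×2 integer matrix of rank 2; reducing to Smith normal form yields diagonal entries (1,1).

Reading off H_k = ker ∂_k / im ∂_{k+1}:

  H_0: rank C_0 − rank ∂_1 = 7 − 6 = 1, and the invariant factors of ∂_1 are all 1, so H_0 = Z.
  H_1: rank ker ∂_1 − rank ∂_2 = (9 − 6) − 2 = 1, and the invariant factors of ∂_2 are all 1, so H_1 = Z.
  H_2: rank ker ∂_2 − rank ∂_3 = (2 − 2) − 0 = 0, and there is no ∂_3, so H_2 = 0.

As a check, the Euler characteristic is 7 − 9 + 2 = 0, which agrees with 1 − 1 + 0 = 0.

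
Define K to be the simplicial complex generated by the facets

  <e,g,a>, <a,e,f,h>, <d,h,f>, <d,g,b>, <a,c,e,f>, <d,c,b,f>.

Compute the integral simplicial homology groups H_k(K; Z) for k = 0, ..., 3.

Fix the vertex order a < b < c < d < e < f < g < h and write every simplex with vertices in increasing order. Then dim K = 3 and the simplices of K are:

  0-simplices (8): a, b, c, d, e, f, g, h
  1-simplices (19): ac, ae, af, ag, ah, bc, bd, bf, bg, cd, ce, cf, df, dg, dh, ef, eg, eh, fh
  2-simplices (14): ace, acf, aef, aeg, aeh, afh, bcd, bcf, bdf, bdg, cdf, cef, dfh, efh
  3-simplices (3): acef, aefh, bcdf

so the chain groups are C_0 ≅ Z^8, C_1 ≅ Z^19, C_2 ≅ Z^14, C_3 ≅ Z^3.

The boundary map ∂_1: C_1 → C_0 maps an edge to its endpoints' difference, ∂[p,q] = q − p. For instance
  ∂eh = h − e.
As a 8×19 matrix over Z this has rank 7, with invariant factors (1,1,1,1,1,1,1).

∂_2: C_2 → C_1 acts by ∂[p,q,r] = [q,r] − [p,r] + [p,q]. For instance
  ∂aeh = eh − ah + ae,
  ∂afh = fh − ah + af.
The resulting 19×14 matrix has rank 11, and its Smith normal form has invariant factors (1,1,1,1,1,1,1,1,1,1,1).

∂_3: C_3 → C_2 sends each 3-simplex σ to the alternating sum Σ_i (−1)^i (σ with its i-th vertex removed). For instance
  ∂bcdf = cdf − bdf + bcf − bcd,
  ∂aefh = efh − afh + aeh − aef.
The resulting 14×3 matrix has rank 3, and its Smith normal form has invariant factors (1,1,1).

Computing H_k = (kernel of ∂_k) / (image of ∂_{k+1}):

  H_0: rank C_0 − rank ∂_1 = 8 − 7 = 1, and the invariant factors of ∂_1 are all 1, so H_0 = Z.
  H_1: rank ker ∂_1 − rank ∂_2 = (19 − 7) − 11 = 1, and the invariant factors of ∂_2 are all 1, so H_1 = Z.
  H_2: rank ker ∂_2 − rank ∂_3 = (14 − 11) − 3 = 0, and the invariant factors of ∂_3 are all 1, so H_2 = 0.
  H_3: rank ker ∂_3 − rank ∂_4 = (3 − 3) − 0 = 0, and there is no ∂_4, so H_3 = 0.

H_0 = Z,  H_1 = Z,  H_2 = 0,  H_3 = 0.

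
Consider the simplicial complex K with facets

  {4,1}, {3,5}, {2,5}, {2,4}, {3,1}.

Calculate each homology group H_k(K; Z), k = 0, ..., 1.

Order the vertices as 1 < 2 < 3 < 4 < 5. Listing each simplex with vertices in this order, K has dimension 1 with simplices:

  0-simplices (5): [1], [2], [3], [4], [5]
  1-simplices (5): [1,3], [1,4], [2,4], [2,5], [3,5]

Hence C_0 ≅ Z^5, C_1 ≅ Z^5.

The boundary map ∂_1: C_1 → C_0 maps an edge to its endpoints' difference, ∂[p,q] = q − p. For instance
  ∂[1,4] = [4] − [1].
The 5×5 boundary matrix has rank 4 and Smith normal form diag(1,1,1,1).

From H_k ≅ ker(∂_k) / im(∂_{k+1}) we obtain:

  H_0: rank C_0 − rank ∂_1 = 5 − 4 = 1, and the invariant factors of ∂_1 are all 1, so H_0 ≅ Z.
  H_1: rank ker ∂_1 − rank ∂_2 = (5 − 4) − 0 = 1, and there is no ∂_2, so H_1 ≅ Z.

As a check, the Euler characteristic is 5 − 5 = 0, which agrees with 1 − 1 = 0.
(K is a triangulation of the circle S^1.)

H_0 = Z,  H_1 = Z.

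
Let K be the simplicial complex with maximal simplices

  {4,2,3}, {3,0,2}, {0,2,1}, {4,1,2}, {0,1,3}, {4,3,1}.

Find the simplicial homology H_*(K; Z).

We work with the vertex ordering 0 < 1 < 2 < 3 < 4. The simplices of K, each written with vertices in increasing order, are:

  0-simplices (5): [0], [1], [2], [3], [4]
  1-simplices (9): [0,1], [0,2], [0,3], [1,2], [1,3], [1,4], [2,3], [2,4], [3,4]
  2-simplices (6): [0,1,2], [0,1,3], [0,2,3], [1,2,4], [1,3,4], [2,3,4]

so the chain groups are C_0 ≅ Z^5, C_1 ≅ Z^9, C_2 ≅ Z^6.

∂_1: C_1 → C_0 is given by ∂[p,q] = [q] − [p].
This gives a 5×9 integer matrix of rank 4; reducing to Smith normal form yields diagonal entries (1,1,1,1).

∂_2: C_2 → C_1 maps a triangle to the signed sum of its edges. For instance
  ∂[1,2,4] = [2,4] − [1,4] + [1,2],
  ∂[0,1,3] = [1,3] − [0,3] + [0,1].
As a 9×6 matrix over Z this has rank 5, with invariant factors (1,1,1,1,1).

Now H_k = ker ∂_k / im ∂_{k+1}, so:

  H_0: rank C_0 − rank ∂_1 = 5 − 4 = 1, and the invariant factors of ∂_1 are all 1, so H_0 = Z.
  H_1: rank ker ∂_1 − rank ∂_2 = (9 − 4) − 5 = 0, and the invariant factors of ∂_2 are all 1, so H_1 = 0.
  H_2: rank ker ∂_2 − rank ∂_3 = (6 − 5) − 0 = 1, and there is no ∂_3, so H_2 = Z.

As a check, the Euler characteristic is 5 − 9 + 6 = 2, which agrees with 1 − 0 + 1 = 2.

H_0 = Z,  H_1 = 0,  H_2 = Z.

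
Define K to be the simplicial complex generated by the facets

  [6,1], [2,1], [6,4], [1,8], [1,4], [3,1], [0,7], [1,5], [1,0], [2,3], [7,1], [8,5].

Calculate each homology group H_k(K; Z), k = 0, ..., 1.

H_0 ≅ Z,  H_1 ≅ Z^4.

Order the vertices as 0 < 1 < 2 < 3 < 4 < 5 < 6 < 7 < 8. Listing each simplex with vertices in this order, K has dimension 1 with simplices:

  0-simplices (9): [0], [1], [2], [3], [4], [5], [6], [7], [8]
  1-simplices (12): [0,1], [0,7], [1,2], [1,3], [1,4], [1,5], [1,6], [1,7], [1,8], [2,3], [4,6], [5,8]

Hence C_0 ≅ Z^9, C_1 ≅ Z^12.

Boundary ∂_1: C_1 → C_0 sends each edge [p,q] (with p < q) to q − p.
This gives a 9×12 integer matrix of rank 8; reducing to Smith normal form yields diagonal entries (1,1,1,1,1,1,1,1).

Reading off H_k = ker ∂_k / im ∂_{k+1}:

  H_0: rank C_0 − rank ∂_1 = 9 − 8 = 1, and the invariant factors of ∂_1 are all 1, so H_0 ≅ Z.
  H_1: rank ker ∂_1 − rank ∂_2 = (12 − 8) − 0 = 4, and there is no ∂_2, so H_1 ≅ Z^4.

(K is a triangulation of a wedge of 4 circles.)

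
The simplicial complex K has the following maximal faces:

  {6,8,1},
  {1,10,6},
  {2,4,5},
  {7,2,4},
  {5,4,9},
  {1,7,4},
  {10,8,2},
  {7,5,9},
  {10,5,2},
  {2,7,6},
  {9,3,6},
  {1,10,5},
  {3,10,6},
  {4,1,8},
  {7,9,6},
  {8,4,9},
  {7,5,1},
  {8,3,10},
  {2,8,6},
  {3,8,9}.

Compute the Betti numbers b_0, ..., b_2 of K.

b_0 = 1, b_1 = 1, b_2 = 0.

Order the vertices as 1 < 2 < 3 < 4 < 5 < 6 < 7 < 8 < 9 < 10. Listing each simplex with vertices in this order, K has dimension 2 with simplices:

  0-simplices (10): [1], [2], [3], [4], [5], [6], [7], [8], [9], [10]
  1-simplices (30): (30 of them)
  2-simplices (20): (20 of them)

giving chain groups C_0 ≅ Z^10, C_1 ≅ Z^30, C_2 ≅ Z^20.

∂_1: C_1 → C_0 is given by ∂[p,q] = [q] − [p].
The 10×30 boundary matrix has rank 9 and Smith normal form diag(1,1,1,1,1,1,1,1,1).

The boundary map ∂_2: C_2 → C_1 sends each 2-simplex [p,q,r] to [q,r] − [p,r] + [p,q]. For instance
  ∂[3,6,10] = [6,10] − [3,10] + [3,6],
  ∂[3,6,9] = [6,9] − [3,9] + [3,6].
The resulting 30×20 matrix has rank 20, and its Smith normal form has invariant factors (1,1,1,1,1,1,1,1,1,1,1,1,1,1,1,1,1,1,1,2).

From H_k ≅ ker(∂_k) / im(∂_{k+1}) we obtain:

  H_0: rank C_0 − rank ∂_1 = 10 − 9 = 1, and the invariant factors of ∂_1 are all 1, so H_0 = Z.
  H_1: rank ker ∂_1 − rank ∂_2 = (30 − 9) − 20 = 1, and ∂_2 has invariant factor 2 > 1, so H_1 = Z ⊕ Z/2Z.
  H_2: rank ker ∂_2 − rank ∂_3 = (20 − 20) − 0 = 0, and there is no ∂_3, so H_2 = 0.

As a check, the Euler characteristic is 10 − 30 + 20 = 0, which agrees with 1 − 1 + 0 = 0.

Hence the Betti numbers are b_0 = 1, b_1 = 1, b_2 = 0.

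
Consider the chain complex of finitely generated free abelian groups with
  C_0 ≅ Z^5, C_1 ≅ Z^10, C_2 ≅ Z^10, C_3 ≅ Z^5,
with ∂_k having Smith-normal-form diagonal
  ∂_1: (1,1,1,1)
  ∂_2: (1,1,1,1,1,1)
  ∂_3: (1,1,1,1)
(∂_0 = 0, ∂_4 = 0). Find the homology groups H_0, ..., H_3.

H_0: b_0 = 5 − 0 − 4 = 1; torsion from ∂_1 factors > 1: none. So H_0 = Z.
H_1: b_1 = 10 − 4 − 6 = 0; torsion from ∂_2 factors > 1: none. So H_1 = 0.
H_2: b_2 = 10 − 6 − 4 = 0; torsion from ∂_3 factors > 1: none. So H_2 = 0.
H_3: b_3 = 5 − 4 − 0 = 1; torsion from ∂_4 factors > 1: none. So H_3 = Z.

H_0 = Z,  H_1 = 0,  H_2 = 0,  H_3 = Z.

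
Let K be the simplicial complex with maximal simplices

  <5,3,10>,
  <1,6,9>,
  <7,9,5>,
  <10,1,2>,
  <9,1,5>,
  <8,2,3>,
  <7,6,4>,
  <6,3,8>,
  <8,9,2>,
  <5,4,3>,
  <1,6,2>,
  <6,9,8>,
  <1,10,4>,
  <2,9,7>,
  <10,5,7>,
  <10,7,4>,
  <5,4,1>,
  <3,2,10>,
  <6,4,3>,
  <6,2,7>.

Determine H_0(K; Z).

H_0 = Z.

Take the total order 1 < 2 < 3 < 4 < 5 < 6 < 7 < 8 < 9 < 10 on the vertex set. Then K (dimension 2) consists of the simplices:

  0-simplices (10): [1], [2], [3], [4], [5], [6], [7], [8], [9], [10]
  1-simplices (30): (30 of them)
  2-simplices (20): (20 of them)

so the chain groups are C_0 ≅ Z^10, C_1 ≅ Z^30, C_2 ≅ Z^20.

The boundary map ∂_1: C_1 → C_0 maps an edge to its endpoints' difference, ∂[p,q] = q − p. For instance
  ∂[1,2] = [2] − [1].
The resulting 10×30 matrix has rank 9, and its Smith normal form has invariant factors (1,1,1,1,1,1,1,1,1).

∂_2: C_2 → C_1 acts by ∂[p,q,r] = [q,r] − [p,r] + [p,q]. For instance
  ∂[4,7,10] = [7,10] − [4,10] + [4,7],
  ∂[3,4,5] = [4,5] − [3,5] + [3,4].
The resulting 30×20 matrix has rank 20, and its Smith normal form has invariant factors (1,1,1,1,1,1,1,1,1,1,1,1,1,1,1,1,1,1,1,2).

Computing H_k = (kernel of ∂_k) / (image of ∂_{k+1}):

  H_0: rank C_0 − rank ∂_1 = 10 − 9 = 1, and the invariant factors of ∂_1 are all 1, so H_0 = Z.

(K is a triangulation of the Klein bottle.)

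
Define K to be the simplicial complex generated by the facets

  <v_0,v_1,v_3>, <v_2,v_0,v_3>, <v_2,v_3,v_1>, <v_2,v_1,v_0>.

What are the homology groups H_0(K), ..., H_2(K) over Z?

Take the total order v_0 < v_1 < v_2 < v_3 on the vertex set. Then K (dimension 2) consists of the simplices:

  0-simplices (4): [v_0], [v_1], [v_2], [v_3]
  1-simplices (6): [v_0,v_1], [v_0,v_2], [v_0,v_3], [v_1,v_2], [v_1,v_3], [v_2,v_3]
  2-simplices (4): [v_0,v_1,v_2], [v_0,v_1,v_3], [v_0,v_2,v_3], [v_1,v_2,v_3]

Hence C_0 ≅ Z^4, C_1 ≅ Z^6, C_2 ≅ Z^4.

Boundary ∂_1: C_1 → C_0 is given by ∂[p,q] = [q] − [p]. For instance
  ∂[v_1,v_3] = [v_3] − [v_1].
The resulting 4×6 matrix has rank 3, and its Smith normal form has invariant factors (1,1,1).

Boundary ∂_2: C_2 → C_1 acts by ∂[p,q,r] = [q,r] − [p,r] + [p,q]. For instance
  ∂[v_1,v_2,v_3] = [v_2,v_3] − [v_1,v_3] + [v_1,v_2],
  ∂[v_0,v_1,v_2] = [v_1,v_2] − [v_0,v_2] + [v_0,v_1].
This gives a 6×4 integer matrix of rank 3; reducing to Smith normal form yields diagonal entries (1,1,1).

From H_k ≅ ker(∂_k) / im(∂_{k+1}) we obtain:

  H_0: rank C_0 − rank ∂_1 = 4 − 3 = 1, and the invariant factors of ∂_1 are all 1, so H_0 = Z.
  H_1: rank ker ∂_1 − rank ∂_2 = (6 − 3) − 3 = 0, and the invariant factors of ∂_2 are all 1, so H_1 = 0.
  H_2: rank ker ∂_2 − rank ∂_3 = (4 − 3) − 0 = 1, and there is no ∂_3, so H_2 = Z.

H_0 = Z,  H_1 = 0,  H_2 = Z.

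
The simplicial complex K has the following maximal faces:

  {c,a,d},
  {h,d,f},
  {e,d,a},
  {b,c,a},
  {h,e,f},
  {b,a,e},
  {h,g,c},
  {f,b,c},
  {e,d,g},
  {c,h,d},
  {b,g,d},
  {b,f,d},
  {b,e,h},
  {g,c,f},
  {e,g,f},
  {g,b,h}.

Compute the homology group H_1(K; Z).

H_1 = Z^2.

K has 8 vertices, 24 edges, 16 triangles.
rank ∂_1 = 7, rank ∂_2 = 15 ⇒ b_1 = 24 − 7 − 15 = 2; all invariant factors of ∂_2 are 1 so no torsion. So H_1 ≅ Z^2.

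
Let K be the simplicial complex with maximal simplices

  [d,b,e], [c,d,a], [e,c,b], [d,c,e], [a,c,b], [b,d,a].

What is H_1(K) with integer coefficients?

Take the total order a < b < c < d < e on the vertex set. Then K (dimension 2) consists of the simplices:

  0-simplices (5): a, b, c, d, e
  1-simplices (9): ab, ac, ad, bc, bd, be, cd, ce, de
  2-simplices (6): abc, abd, acd, bce, bde, cde

giving chain groups C_0 ≅ Z^5, C_1 ≅ Z^9, C_2 ≅ Z^6.

Boundary ∂_1: C_1 → C_0 is given by ∂[p,q] = [q] − [p].
As a 5×9 matrix over Z this has rank 4, with invariant factors (1,1,1,1).

Boundary ∂_2: C_2 → C_1 sends each 2-simplex [p,q,r] to [q,r] − [p,r] + [p,q]. For instance
  ∂abd = bd − ad + ab,
  ∂bce = ce − be + bc.
The 9×6 boundary matrix has rank 5 and Smith normal form diag(1,1,1,1,1).

Reading off H_k = ker ∂_k / im ∂_{k+1}:

  H_1: rank ker ∂_1 − rank ∂_2 = (9 − 4) − 5 = 0, and the invariant factors of ∂_2 are all 1, so H_1 ≅ 0.

H_1 ≅ 0.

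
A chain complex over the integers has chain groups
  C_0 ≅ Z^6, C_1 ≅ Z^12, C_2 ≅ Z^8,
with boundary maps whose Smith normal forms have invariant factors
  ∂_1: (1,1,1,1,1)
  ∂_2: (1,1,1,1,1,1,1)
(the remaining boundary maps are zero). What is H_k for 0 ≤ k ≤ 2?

H_0: b_0 = 6 − 0 − 5 = 1; torsion from ∂_1 factors > 1: none. So H_0 = Z.
H_1: b_1 = 12 − 5 − 7 = 0; torsion from ∂_2 factors > 1: none. So H_1 = 0.
H_2: b_2 = 8 − 7 − 0 = 1; torsion from ∂_3 factors > 1: none. So H_2 = Z.

H_0 = Z,  H_1 = 0,  H_2 = Z.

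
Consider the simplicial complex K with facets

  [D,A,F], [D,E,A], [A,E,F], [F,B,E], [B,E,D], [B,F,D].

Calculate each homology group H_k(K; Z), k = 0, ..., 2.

Order the vertices as A < B < D < E < F. Listing each simplex with vertices in this order, K has dimension 2 with simplices:

  0-simplices (5): A, B, D, E, F
  1-simplices (9): AD, AE, AF, BD, BE, BF, DE, DF, EF
  2-simplices (6): ADE, ADF, AEF, BDE, BDF, BEF

giving chain groups C_0 ≅ Z^5, C_1 ≅ Z^9, C_2 ≅ Z^6.

The boundary map ∂_1: C_1 → C_0 is given by ∂[p,q] = [q] − [p].
This gives a 5×9 integer matrix of rank 4; reducing to Smith normal form yields diagonal entries (1,1,1,1).

Boundary ∂_2: C_2 → C_1 acts by ∂[p,q,r] = [q,r] − [p,r] + [p,q]. For instance
  ∂BDF = DF − BF + BD,
  ∂BDE = DE − BE + BD.
This gives a 9×6 integer matrix of rank 5; reducing to Smith normal form yields diagonal entries (1,1,1,1,1).

Reading off H_k = ker ∂_k / im ∂_{k+1}:

  H_0: rank C_0 − rank ∂_1 = 5 − 4 = 1, and the invariant factors of ∂_1 are all 1, so H_0 ≅ Z.
  H_1: rank ker ∂_1 − rank ∂_2 = (9 − 4) − 5 = 0, and the invariant factors of ∂_2 are all 1, so H_1 ≅ 0.
  H_2: rank ker ∂_2 − rank ∂_3 = (6 − 5) − 0 = 1, and there is no ∂_3, so H_2 ≅ Z.

(K is a triangulation of the 2-sphere S^2.)

H_0 = Z,  H_1 = 0,  H_2 = Z.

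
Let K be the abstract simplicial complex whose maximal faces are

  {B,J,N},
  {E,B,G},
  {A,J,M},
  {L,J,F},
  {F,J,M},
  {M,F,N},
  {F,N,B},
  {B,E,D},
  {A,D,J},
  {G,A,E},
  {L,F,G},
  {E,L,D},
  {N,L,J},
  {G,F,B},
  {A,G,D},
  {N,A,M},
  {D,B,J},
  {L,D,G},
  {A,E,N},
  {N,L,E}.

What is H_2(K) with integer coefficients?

Take the total order A < B < D < E < F < G < J < L < M < N on the vertex set. Then K (dimension 2) consists of the simplices:

  0-simplices (10): A, B, D, E, F, G, J, L, M, N
  1-simplices (30): AD, AE, AG, AJ, AM, AN, BD, BE, BF, BG, BJ, BN, DE, DG, DJ, DL, EG, EL, EN, FG, FJ, FL, FM, FN, GL, JL, JM, JN, LN, MN
  2-simplices (20): ADG, ADJ, AEG, AEN, AJM, AMN, BDE, BDJ, BEG, BFG, BFN, BJN, DEL, DGL, ELN, FGL, FJL, FJM, FMN, JLN

giving chain groups C_0 ≅ Z^10, C_1 ≅ Z^30, C_2 ≅ Z^20.

The boundary map ∂_1: C_1 → C_0 sends each edge [p,q] (with p < q) to q − p.
This gives a 10×30 integer matrix of rank 9; reducing to Smith normal form yields diagonal entries (1,1,1,1,1,1,1,1,1).

The boundary map ∂_2: C_2 → C_1 maps a triangle to the signed sum of its edges. For instance
  ∂ADJ = DJ − AJ + AD,
  ∂FGL = GL − FL + FG.
As a 30×20 matrix over Z this has rank 20, with invariant factors (1,1,1,1,1,1,1,1,1,1,1,1,1,1,1,1,1,1,1,2).

Reading off H_k = ker ∂_k / im ∂_{k+1}:

  H_2: rank ker ∂_2 − rank ∂_3 = (20 − 20) − 0 = 0, and there is no ∂_3, so H_2 = 0.

H_2 ≅ 0.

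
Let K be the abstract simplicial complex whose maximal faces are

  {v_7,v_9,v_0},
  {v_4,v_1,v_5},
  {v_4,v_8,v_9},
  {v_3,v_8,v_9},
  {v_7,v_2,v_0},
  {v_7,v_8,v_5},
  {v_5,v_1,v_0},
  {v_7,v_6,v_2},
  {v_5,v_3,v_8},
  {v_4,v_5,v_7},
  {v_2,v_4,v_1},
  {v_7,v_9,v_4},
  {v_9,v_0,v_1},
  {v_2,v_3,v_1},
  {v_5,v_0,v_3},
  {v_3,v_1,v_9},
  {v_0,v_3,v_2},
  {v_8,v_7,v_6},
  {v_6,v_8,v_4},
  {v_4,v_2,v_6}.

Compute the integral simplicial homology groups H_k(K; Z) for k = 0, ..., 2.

H_0 ≅ Z,  H_1 ≅ Z ⊕ Z/2,  H_2 = 0.

We work with the vertex ordering v_0 < v_1 < v_2 < v_3 < v_4 < v_5 < v_6 < v_7 < v_8 < v_9. The simplices of K, each written with vertices in increasing order, are:

  0-simplices (10): [v_0], [v_1], [v_2], [v_3], [v_4], [v_5], [v_6], [v_7], [v_8], [v_9]
  1-simplices (30): (30 of them)
  2-simplices (20): (20 of them)

giving chain groups C_0 ≅ Z^10, C_1 ≅ Z^30, C_2 ≅ Z^20.

∂_1: C_1 → C_0 maps an edge to its endpoints' difference, ∂[p,q] = q − p. For instance
  ∂[v_1,v_4] = [v_4] − [v_1].
The 10×30 boundary matrix has rank 9 and Smith normal form diag(1,1,1,1,1,1,1,1,1).

∂_2: C_2 → C_1 acts by ∂[p,q,r] = [q,r] − [p,r] + [p,q]. For instance
  ∂[v_1,v_4,v_5] = [v_4,v_5] − [v_1,v_5] + [v_1,v_4],
  ∂[v_1,v_3,v_9] = [v_3,v_9] − [v_1,v_9] + [v_1,v_3].
The 30×20 boundary matrix has rank 20 and Smith normal form diag(1,1,1,1,1,1,1,1,1,1,1,1,1,1,1,1,1,1,1,2).

From H_k ≅ ker(∂_k) / im(∂_{k+1}) we obtain:

  H_0: rank C_0 − rank ∂_1 = 10 − 9 = 1, and the invariant factors of ∂_1 are all 1, so H_0 ≅ Z.
  H_1: rank ker ∂_1 − rank ∂_2 = (30 − 9) − 20 = 1, and ∂_2 has invariant factor 2 > 1, so H_1 ≅ Z ⊕ Z/2.
  H_2: rank ker ∂_2 − rank ∂_3 = (20 − 20) − 0 = 0, and there is no ∂_3, so H_2 ≅ 0.

As a check, the Euler characteristic is 10 − 30 + 20 = 0, which agrees with 1 − 1 + 0 = 0.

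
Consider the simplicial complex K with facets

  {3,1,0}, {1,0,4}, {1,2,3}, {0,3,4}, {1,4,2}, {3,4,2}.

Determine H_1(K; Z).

H_1 = 0.

Fix the vertex order 0 < 1 < 2 < 3 < 4 and write every simplex with vertices in increasing order. Then dim K = 2 and the simplices of K are:

  0-simplices (5): [0], [1], [2], [3], [4]
  1-simplices (9): [0,1], [0,3], [0,4], [1,2], [1,3], [1,4], [2,3], [2,4], [3,4]
  2-simplices (6): [0,1,3], [0,1,4], [0,3,4], [1,2,3], [1,2,4], [2,3,4]

so the chain groups are C_0 ≅ Z^5, C_1 ≅ Z^9, C_2 ≅ Z^6.

Boundary ∂_1: C_1 → C_0 is given by ∂[p,q] = [q] − [p]. For instance
  ∂[0,1] = [1] − [0].
The 5×9 boundary matrix has rank 4 and Smith normal form diag(1,1,1,1).

Boundary ∂_2: C_2 → C_1 sends each 2-simplex [p,q,r] to [q,r] − [p,r] + [p,q]. For instance
  ∂[1,2,3] = [2,3] − [1,3] + [1,2],
  ∂[0,1,4] = [1,4] − [0,4] + [0,1].
As a 9×6 matrix over Z this has rank 5, with invariant factors (1,1,1,1,1).

From H_k ≅ ker(∂_k) / im(∂_{k+1}) we obtain:

  H_1: rank ker ∂_1 − rank ∂_2 = (9 − 4) − 5 = 0, and the invariant factors of ∂_2 are all 1, so H_1 = 0.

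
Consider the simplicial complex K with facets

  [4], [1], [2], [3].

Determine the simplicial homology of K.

H_0 = Z^4.

Fix the vertex order 1 < 2 < 3 < 4 and write every simplex with vertices in increasing order. Then dim K = 0 and the simplices of K are:

  0-simplices (4): [1], [2], [3], [4]

Hence C_0 ≅ Z^4.

Now H_k = ker ∂_k / im ∂_{k+1}, so:

  H_0: rank C_0 − rank ∂_1 = 4 − 0 = 4, and there is no ∂_1, so H_0 = Z^4.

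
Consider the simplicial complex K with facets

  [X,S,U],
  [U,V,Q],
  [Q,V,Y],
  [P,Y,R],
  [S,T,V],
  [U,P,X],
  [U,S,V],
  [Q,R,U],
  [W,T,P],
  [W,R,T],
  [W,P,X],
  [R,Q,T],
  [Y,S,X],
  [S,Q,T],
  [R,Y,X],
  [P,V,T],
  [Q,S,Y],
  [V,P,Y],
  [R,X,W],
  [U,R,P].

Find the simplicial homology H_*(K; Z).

We work with the vertex ordering P < Q < R < S < T < U < V < W < X < Y. The simplices of K, each written with vertices in increasing order, are:

  0-simplices (10): P, Q, R, S, T, U, V, W, X, Y
  1-simplices (30): PR, PT, PU, PV, PW, PX, PY, QR, QS, QT, QU, QV, QY, RT, RU, RW, RX, RY, ST, SU, SV, SX, SY, TV, TW, UV, UX, VY, WX, XY
  2-simplices (20): PRU, PRY, PTV, PTW, PUX, PVY, PWX, QRT, QRU, QST, QSY, QUV, QVY, RTW, RWX, RXY, STV, SUV, SUX, SXY

so the chain groups are C_0 ≅ Z^10, C_1 ≅ Z^30, C_2 ≅ Z^20.

Boundary ∂_1: C_1 → C_0 is given by ∂[p,q] = [q] − [p].
This gives a 10×30 integer matrix of rank 9; reducing to Smith normal form yields diagonal entries (1,1,1,1,1,1,1,1,1).

The boundary map ∂_2: C_2 → C_1 sends each 2-simplex [p,q,r] to [q,r] − [p,r] + [p,q]. For instance
  ∂RXY = XY − RY + RX,
  ∂QRT = RT − QT + QR.
The 30×20 boundary matrix has rank 20 and Smith normal form diag(1,1,1,1,1,1,1,1,1,1,1,1,1,1,1,1,1,1,1,2).

Now H_k = ker ∂_k / im ∂_{k+1}, so:

  H_0: rank C_0 − rank ∂_1 = 10 − 9 = 1, and the invariant factors of ∂_1 are all 1, so H_0 ≅ Z.
  H_1: rank ker ∂_1 − rank ∂_2 = (30 − 9) − 20 = 1, and ∂_2 has invariant factor 2 > 1, so H_1 ≅ Z ⊕ Z/2Z.
  H_2: rank ker ∂_2 − rank ∂_3 = (20 − 20) − 0 = 0, and there is no ∂_3, so H_2 ≅ 0.

H_0 = Z,  H_1 = Z ⊕ Z/2Z,  H_2 = 0.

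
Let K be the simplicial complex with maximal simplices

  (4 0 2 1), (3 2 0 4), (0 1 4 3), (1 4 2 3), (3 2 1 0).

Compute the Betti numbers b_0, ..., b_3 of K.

b_0 = 1, b_1 = 0, b_2 = 0, b_3 = 1.

Take the total order 0 < 1 < 2 < 3 < 4 on the vertex set. Then K (dimension 3) consists of the simplices:

  0-simplices (5): [0], [1], [2], [3], [4]
  1-simplices (10): [0,1], [0,2], [0,3], [0,4], [1,2], [1,3], [1,4], [2,3], [2,4], [3,4]
  2-simplices (10): [0,1,2], [0,1,3], [0,1,4], [0,2,3], [0,2,4], [0,3,4], [1,2,3], [1,2,4], [1,3,4], [2,3,4]
  3-simplices (5): [0,1,2,3], [0,1,2,4], [0,1,3,4], [0,2,3,4], [1,2,3,4]

giving chain groups C_0 ≅ Z^5, C_1 ≅ Z^10, C_2 ≅ Z^10, C_3 ≅ Z^5.

The boundary map ∂_1: C_1 → C_0 maps an edge to its endpoints' difference, ∂[p,q] = q − p.
The 5×10 boundary matrix has rank 4 and Smith normal form diag(1,1,1,1).

Boundary ∂_2: C_2 → C_1 maps a triangle to the signed sum of its edges. For instance
  ∂[1,2,4] = [2,4] − [1,4] + [1,2],
  ∂[1,3,4] = [3,4] − [1,4] + [1,3].
The resulting 10×10 matrix has rank 6, and its Smith normal form has invariant factors (1,1,1,1,1,1).

Boundary ∂_3: C_3 → C_2 sends each 3-simplex σ to the alternating sum Σ_i (−1)^i (σ with its i-th vertex removed). For instance
  ∂[1,2,3,4] = [2,3,4] − [1,3,4] + [1,2,4] − [1,2,3],
  ∂[0,1,3,4] = [1,3,4] − [0,3,4] + [0,1,4] − [0,1,3].
As a 10×5 matrix over Z this has rank 4, with invariant factors (1,1,1,1).

Now H_k = ker ∂_k / im ∂_{k+1}, so:

  H_0: rank C_0 − rank ∂_1 = 5 − 4 = 1, and the invariant factors of ∂_1 are all 1, so H_0 = Z.
  H_1: rank ker ∂_1 − rank ∂_2 = (10 − 4) − 6 = 0, and the invariant factors of ∂_2 are all 1, so H_1 = 0.
  H_2: rank ker ∂_2 − rank ∂_3 = (10 − 6) − 4 = 0, and the invariant factors of ∂_3 are all 1, so H_2 = 0.
  H_3: rank ker ∂_3 − rank ∂_4 = (5 − 4) − 0 = 1, and there is no ∂_4, so H_3 = Z.

Hence the Betti numbers are b_0 = 1, b_1 = 0, b_2 = 0, b_3 = 1.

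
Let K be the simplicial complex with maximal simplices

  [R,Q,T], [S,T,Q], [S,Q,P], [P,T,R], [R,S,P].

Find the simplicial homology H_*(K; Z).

H_0 = Z,  H_1 = Z,  H_2 = 0.

Take the total order P < Q < R < S < T on the vertex set. Then K (dimension 2) consists of the simplices:

  0-simplices (5): P, Q, R, S, T
  1-simplices (10): PQ, PR, PS, PT, QR, QS, QT, RS, RT, ST
  2-simplices (5): PQS, PRS, PRT, QRT, QST

giving chain groups C_0 ≅ Z^5, C_1 ≅ Z^10, C_2 ≅ Z^5.

Boundary ∂_1: C_1 → C_0 is given by ∂[p,q] = [q] − [p]. For instance
  ∂RS = S − R.
This gives a 5×10 integer matrix of rank 4; reducing to Smith normal form yields diagonal entries (1,1,1,1).

Boundary ∂_2: C_2 → C_1 sends each 2-simplex [p,q,r] to [q,r] − [p,r] + [p,q]. For instance
  ∂PQS = QS − PS + PQ,
  ∂QST = ST − QT + QS.
The resulting 10×5 matrix has rank 5, and its Smith normal form has invariant factors (1,1,1,1,1).

Computing H_k = (kernel of ∂_k) / (image of ∂_{k+1}):

  H_0: rank C_0 − rank ∂_1 = 5 − 4 = 1, and the invariant factors of ∂_1 are all 1, so H_0 = Z.
  H_1: rank ker ∂_1 − rank ∂_2 = (10 − 4) − 5 = 1, and the invariant factors of ∂_2 are all 1, so H_1 = Z.
  H_2: rank ker ∂_2 − rank ∂_3 = (5 − 5) − 0 = 0, and there is no ∂_3, so H_2 = 0.

(K is a triangulation of the Möbius band.)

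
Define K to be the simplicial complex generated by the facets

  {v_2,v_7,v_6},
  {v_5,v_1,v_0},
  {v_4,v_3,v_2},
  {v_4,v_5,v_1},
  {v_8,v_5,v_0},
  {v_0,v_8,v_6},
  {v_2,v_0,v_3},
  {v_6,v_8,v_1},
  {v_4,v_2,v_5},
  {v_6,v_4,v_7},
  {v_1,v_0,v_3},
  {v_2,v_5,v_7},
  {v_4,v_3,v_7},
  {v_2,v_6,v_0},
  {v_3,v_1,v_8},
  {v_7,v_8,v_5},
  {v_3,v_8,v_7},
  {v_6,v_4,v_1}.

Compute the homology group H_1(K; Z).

Order the vertices as v_0 < v_1 < v_2 < v_3 < v_4 < v_5 < v_6 < v_7 < v_8. Listing each simplex with vertices in this order, K has dimension 2 with simplices:

  0-simplices (9): [v_0], [v_1], [v_2], [v_3], [v_4], [v_5], [v_6], [v_7], [v_8]
  1-simplices (27): (27 of them)
  2-simplices (18): (18 of them)

so the chain groups are C_0 ≅ Z^9, C_1 ≅ Z^27, C_2 ≅ Z^18.

The boundary map ∂_1: C_1 → C_0 is given by ∂[p,q] = [q] − [p]. For instance
  ∂[v_3,v_4] = [v_4] − [v_3].
This gives a 9×27 integer matrix of rank 8; reducing to Smith normal form yields diagonal entries (1,1,1,1,1,1,1,1).

∂_2: C_2 → C_1 maps a triangle to the signed sum of its edges. For instance
  ∂[v_0,v_2,v_6] = [v_2,v_6] − [v_0,v_6] + [v_0,v_2],
  ∂[v_1,v_6,v_8] = [v_6,v_8] − [v_1,v_8] + [v_1,v_6].
The resulting 27×18 matrix has rank 18, and its Smith normal form has invariant factors (1,1,1,1,1,1,1,1,1,1,1,1,1,1,1,1,1,2).

Reading off H_k = ker ∂_k / im ∂_{k+1}:

  H_1: rank ker ∂_1 − rank ∂_2 = (27 − 8) − 18 = 1, and ∂_2 has invariant factor 2 > 1, so H_1 ≅ Z ⊕ Z/2.

H_1 = Z ⊕ Z/2.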